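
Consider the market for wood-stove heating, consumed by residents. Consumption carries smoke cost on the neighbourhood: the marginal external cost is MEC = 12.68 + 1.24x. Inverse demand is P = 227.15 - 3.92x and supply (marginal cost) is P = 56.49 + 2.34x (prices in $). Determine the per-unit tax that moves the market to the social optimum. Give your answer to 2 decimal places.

tax = $38.80 per unit

Social marginal benefit = demand − MEC = 214.47 - 5.16x.
Set SMB = MC: 214.47 - 5.16x = 56.49 + 2.34x → x* = 21.0640.
The Pigouvian tax equals MEC at x*: 12.68 + 1.24×21.0640 = 38.7994.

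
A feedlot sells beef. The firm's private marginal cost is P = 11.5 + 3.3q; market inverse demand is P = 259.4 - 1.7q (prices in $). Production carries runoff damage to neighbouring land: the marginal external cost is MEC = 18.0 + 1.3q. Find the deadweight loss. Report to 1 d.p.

DWL = $539.6

Market equilibrium (private): 11.5 + 3.3q = 259.4 - 1.7q → q_m = 49.5800.
Social marginal cost = private MC + MEC = 29.5 + 4.6q.
Set SMC = demand: 29.5 + 4.6q = 259.4 - 1.7q → q* = 36.4921.
The welfare-loss triangle has base |q_m − q*| and height MEC(q_m) (the vertical gap between SMC and demand is zero at q* and MEC at q_m).
DWL = ½ × 13.0879 × 82.4540 = 539.5749.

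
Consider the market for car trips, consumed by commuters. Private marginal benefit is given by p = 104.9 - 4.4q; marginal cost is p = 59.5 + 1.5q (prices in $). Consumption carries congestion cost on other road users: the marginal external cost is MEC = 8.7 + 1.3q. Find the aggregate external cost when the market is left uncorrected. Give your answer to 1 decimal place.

$105.4

Market equilibrium (private): 59.5 + 1.5q = 104.9 - 4.4q → q_m = 7.6949.
Total external cost = ∫₀^{q_m} (8.7 + 1.3q) dq = 8.7×7.6949 + ½×1.3×7.6949² = 105.4331.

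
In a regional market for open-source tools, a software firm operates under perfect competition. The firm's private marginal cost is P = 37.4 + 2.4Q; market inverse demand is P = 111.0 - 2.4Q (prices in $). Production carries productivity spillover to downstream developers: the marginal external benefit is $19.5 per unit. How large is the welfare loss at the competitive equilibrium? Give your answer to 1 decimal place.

Market equilibrium (private): 37.4 + 2.4Q = 111.0 - 2.4Q → Q_m = 15.3333.
Social marginal cost = private MC − MEB = 17.9 + 2.4Q.
Set SMC = demand: 17.9 + 2.4Q = 111.0 - 2.4Q → Q* = 19.3958.
Height of the DWL triangle at Q_m is demand(Q_m) − SMC(Q_m) = MEB(Q_m) = 19.5000.
DWL = ½ × 4.0625 × 19.5000 = 39.6094.

DWL = $39.6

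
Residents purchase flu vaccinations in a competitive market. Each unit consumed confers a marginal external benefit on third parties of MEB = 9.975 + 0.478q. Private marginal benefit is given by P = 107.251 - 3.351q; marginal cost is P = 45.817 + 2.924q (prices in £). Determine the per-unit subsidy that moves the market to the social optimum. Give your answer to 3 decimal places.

subsidy = £15.863 per unit

Social marginal benefit = demand + MEB = 117.226 - 2.873q.
Set SMB = MC: 117.226 - 2.873q = 45.817 + 2.924q → q* = 12.3183.
The Pigouvian subsidy equals MEB at q*: 9.975 + 0.478×12.3183 = 15.8631.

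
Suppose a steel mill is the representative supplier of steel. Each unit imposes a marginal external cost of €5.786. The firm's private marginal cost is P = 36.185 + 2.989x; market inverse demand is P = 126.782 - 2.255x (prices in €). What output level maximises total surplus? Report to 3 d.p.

x* = 16.173

Social marginal cost = private MC + MEC = 41.971 + 2.989x.
Set SMC = demand: 41.971 + 2.989x = 126.782 - 2.255x → x* = 16.1730.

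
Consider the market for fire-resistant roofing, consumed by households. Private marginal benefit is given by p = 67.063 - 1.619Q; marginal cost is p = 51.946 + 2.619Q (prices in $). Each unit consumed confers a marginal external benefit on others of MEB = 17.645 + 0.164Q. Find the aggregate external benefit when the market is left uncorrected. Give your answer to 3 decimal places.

$63.983

Market equilibrium (private): 51.946 + 2.619Q = 67.063 - 1.619Q → Q_m = 3.5670.
Total external benefit = ∫₀^{Q_m} (17.645 + 0.164Q) dQ = 17.645×3.5670 + ½×0.164×3.5670² = 63.9830.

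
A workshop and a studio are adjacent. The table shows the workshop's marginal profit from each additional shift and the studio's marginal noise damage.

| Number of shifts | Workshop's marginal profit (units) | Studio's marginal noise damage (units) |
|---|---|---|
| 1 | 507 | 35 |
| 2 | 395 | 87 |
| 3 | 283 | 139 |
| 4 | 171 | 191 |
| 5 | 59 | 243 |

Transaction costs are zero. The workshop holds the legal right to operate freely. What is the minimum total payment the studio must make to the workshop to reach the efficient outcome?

Left alone the workshop would choose level 5 (marginal profit stays positive).
Efficient level: k* = 3 (marginal profit ≥ marginal noise damage through 3).
The studio must at least cover the workshop's forgone profit from cutting 5→3: 171 + 59 = 230.

230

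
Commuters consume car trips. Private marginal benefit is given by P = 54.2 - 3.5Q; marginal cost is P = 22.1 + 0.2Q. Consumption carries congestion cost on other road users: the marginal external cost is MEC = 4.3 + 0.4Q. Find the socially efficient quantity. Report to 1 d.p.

Q* = 6.8

Social marginal benefit = demand − MEC = 49.9 - 3.9Q.
Set SMB = MC: 49.9 - 3.9Q = 22.1 + 0.2Q → Q* = 6.7805.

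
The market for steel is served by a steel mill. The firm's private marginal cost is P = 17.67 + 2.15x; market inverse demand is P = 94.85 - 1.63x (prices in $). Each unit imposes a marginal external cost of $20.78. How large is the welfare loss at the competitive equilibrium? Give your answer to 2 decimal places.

DWL = $57.12

Market equilibrium (private): 17.67 + 2.15x = 94.85 - 1.63x → x_m = 20.4180.
Social marginal cost = private MC + MEC = 38.45 + 2.15x.
Set SMC = demand: 38.45 + 2.15x = 94.85 - 1.63x → x* = 14.9206.
Height of the DWL triangle at x_m is SMC(x_m) − demand(x_m) = MEC(x_m) = 20.7800.
DWL = ½ × 5.4974 × 20.7800 = 57.1180.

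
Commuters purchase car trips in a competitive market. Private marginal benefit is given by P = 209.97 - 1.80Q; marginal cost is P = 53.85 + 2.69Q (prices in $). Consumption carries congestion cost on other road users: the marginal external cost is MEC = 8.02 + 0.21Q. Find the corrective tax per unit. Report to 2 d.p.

tax = $14.64 per unit

Social marginal benefit = demand − MEC = 201.95 - 2.01Q.
Set SMB = MC: 201.95 - 2.01Q = 53.85 + 2.69Q → Q* = 31.5106.
The Pigouvian tax equals MEC at Q*: 8.02 + 0.21×31.5106 = 14.6372.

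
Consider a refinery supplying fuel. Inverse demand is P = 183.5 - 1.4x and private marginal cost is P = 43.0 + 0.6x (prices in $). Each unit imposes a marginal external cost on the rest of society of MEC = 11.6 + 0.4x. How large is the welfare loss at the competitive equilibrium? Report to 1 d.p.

DWL = $328.4

Market equilibrium (private): 43.0 + 0.6x = 183.5 - 1.4x → x_m = 70.2500.
Social marginal cost = private MC + MEC = 54.6 + x.
Set SMC = demand: 54.6 + x = 183.5 - 1.4x → x* = 53.7083.
The welfare-loss triangle has base |x_m − x*| and height MEC(x_m) (the vertical gap between SMC and demand is zero at x* and MEC at x_m).
DWL = ½ × 16.5417 × 39.7000 = 328.3527.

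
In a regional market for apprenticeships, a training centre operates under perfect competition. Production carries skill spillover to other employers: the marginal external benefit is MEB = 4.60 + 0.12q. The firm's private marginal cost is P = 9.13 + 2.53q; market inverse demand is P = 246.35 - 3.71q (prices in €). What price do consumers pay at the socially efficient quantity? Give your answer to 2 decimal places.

P = €99.76

Social marginal cost = private MC − MEB = 4.53 + 2.41q.
Set SMC = demand: 4.53 + 2.41q = 246.35 - 3.71q → q* = 39.5131.
Consumer price on the demand curve at q*: 246.35 − 3.71×39.5131 = 99.7564.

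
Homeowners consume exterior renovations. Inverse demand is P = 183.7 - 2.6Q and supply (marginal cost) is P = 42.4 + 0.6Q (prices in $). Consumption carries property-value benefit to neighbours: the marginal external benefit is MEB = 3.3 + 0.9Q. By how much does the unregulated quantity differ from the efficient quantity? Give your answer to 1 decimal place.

Market equilibrium (private): 42.4 + 0.6Q = 183.7 - 2.6Q → Q_m = 44.1563.
Social marginal benefit = demand + MEB = 187.0 - 1.7Q.
Set SMB = MC: 187.0 - 1.7Q = 42.4 + 0.6Q → Q* = 62.8696.
Gap = |44.1563 − 62.8696| = 18.7133.

18.7 units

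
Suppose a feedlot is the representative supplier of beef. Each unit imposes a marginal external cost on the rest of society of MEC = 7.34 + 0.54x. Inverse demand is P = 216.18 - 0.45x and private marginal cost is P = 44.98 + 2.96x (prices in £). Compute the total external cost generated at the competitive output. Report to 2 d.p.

£1049.06

Market equilibrium (private): 44.98 + 2.96x = 216.18 - 0.45x → x_m = 50.2053.
Total external cost = ∫₀^{x_m} (7.34 + 0.54x) dx = 7.34×50.2053 + ½×0.54×50.2053² = 1049.0614.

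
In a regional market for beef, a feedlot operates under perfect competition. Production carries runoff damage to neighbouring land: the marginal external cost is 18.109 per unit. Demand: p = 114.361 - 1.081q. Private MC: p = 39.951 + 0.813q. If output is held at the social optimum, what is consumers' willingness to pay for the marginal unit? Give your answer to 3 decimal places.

P = 82.227

Social marginal cost = private MC + MEC = 58.060 + 0.813q.
Set SMC = demand: 58.060 + 0.813q = 114.361 - 1.081q → q* = 29.7260.
Consumer price on the demand curve at q*: 114.361 − 1.081×29.7260 = 82.2272.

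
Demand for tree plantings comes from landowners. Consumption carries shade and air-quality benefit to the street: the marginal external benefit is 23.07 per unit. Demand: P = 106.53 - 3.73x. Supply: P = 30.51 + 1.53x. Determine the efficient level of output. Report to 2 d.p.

x* = 18.84

Social marginal benefit = demand + MEB = 129.60 - 3.73x.
Set SMB = MC: 129.60 - 3.73x = 30.51 + 1.53x → x* = 18.8384.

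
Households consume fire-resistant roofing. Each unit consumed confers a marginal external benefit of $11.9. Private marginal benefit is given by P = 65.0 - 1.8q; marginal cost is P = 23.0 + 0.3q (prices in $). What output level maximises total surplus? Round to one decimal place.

Social marginal benefit = demand + MEB = 76.9 - 1.8q.
Set SMB = MC: 76.9 - 1.8q = 23.0 + 0.3q → q* = 25.6667.

q* = 25.7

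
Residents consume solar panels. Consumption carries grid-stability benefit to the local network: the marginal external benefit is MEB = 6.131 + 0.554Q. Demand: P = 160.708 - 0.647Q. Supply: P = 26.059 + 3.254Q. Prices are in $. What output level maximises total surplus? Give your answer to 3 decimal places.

Q* = 42.062

Social marginal benefit = demand + MEB = 166.839 - 0.093Q.
Set SMB = MC: 166.839 - 0.093Q = 26.059 + 3.254Q → Q* = 42.0615.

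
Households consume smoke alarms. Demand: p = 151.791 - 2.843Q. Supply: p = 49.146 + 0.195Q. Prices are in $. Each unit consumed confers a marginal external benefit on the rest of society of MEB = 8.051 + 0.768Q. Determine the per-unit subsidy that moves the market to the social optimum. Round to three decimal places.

subsidy = $45.502 per unit

Social marginal benefit = demand + MEB = 159.842 - 2.075Q.
Set SMB = MC: 159.842 - 2.075Q = 49.146 + 0.195Q → Q* = 48.7648.
The Pigouvian subsidy equals MEB at Q*: 8.051 + 0.768×48.7648 = 45.5024.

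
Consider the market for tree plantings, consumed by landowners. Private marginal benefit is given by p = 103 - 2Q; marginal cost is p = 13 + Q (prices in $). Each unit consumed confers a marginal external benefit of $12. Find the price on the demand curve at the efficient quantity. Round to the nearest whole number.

Social marginal benefit = demand + MEB = 115 - 2Q.
Set SMB = MC: 115 - 2Q = 13 + Q → Q* = 34.0000.
Consumer price on the demand curve at Q*: 103 − 2×34.0000 = 35.0000.

P = $35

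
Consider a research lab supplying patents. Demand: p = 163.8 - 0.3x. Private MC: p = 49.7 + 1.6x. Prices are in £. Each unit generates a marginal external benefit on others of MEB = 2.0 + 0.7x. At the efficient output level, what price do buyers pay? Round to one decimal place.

Social marginal cost = private MC − MEB = 47.7 + 0.9x.
Set SMC = demand: 47.7 + 0.9x = 163.8 - 0.3x → x* = 96.7500.
Consumer price on the demand curve at x*: 163.8 − 0.3×96.7500 = 134.7750.

P = £134.8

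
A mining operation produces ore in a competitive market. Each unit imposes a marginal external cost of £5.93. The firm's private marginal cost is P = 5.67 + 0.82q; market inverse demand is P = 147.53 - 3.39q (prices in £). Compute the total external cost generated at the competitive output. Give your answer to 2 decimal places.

Market equilibrium (private): 5.67 + 0.82q = 147.53 - 3.39q → q_m = 33.6960.
Total external cost = MEC × q_m = 5.93 × 33.6960 = 199.8173.

£199.82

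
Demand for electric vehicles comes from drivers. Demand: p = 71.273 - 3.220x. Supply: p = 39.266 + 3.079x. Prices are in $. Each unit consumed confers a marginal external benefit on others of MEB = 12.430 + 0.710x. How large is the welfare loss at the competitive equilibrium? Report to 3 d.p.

DWL = $23.010

Market equilibrium (private): 39.266 + 3.079x = 71.273 - 3.220x → x_m = 5.0813.
Social marginal benefit = demand + MEB = 83.703 - 2.510x.
Set SMB = MC: 83.703 - 2.510x = 39.266 + 3.079x → x* = 7.9508.
The welfare-loss triangle has base |x_m − x*| and height MEB(x_m) (the vertical gap between SMB and MC is zero at x* and MEB at x_m).
DWL = ½ × 2.8695 × 16.0377 = 23.0101.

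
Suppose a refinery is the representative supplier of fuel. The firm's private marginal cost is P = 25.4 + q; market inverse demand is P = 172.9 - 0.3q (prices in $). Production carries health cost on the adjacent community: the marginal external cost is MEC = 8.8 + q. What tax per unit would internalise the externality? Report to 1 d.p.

Social marginal cost = private MC + MEC = 34.2 + 2.0q.
Set SMC = demand: 34.2 + 2.0q = 172.9 - 0.3q → q* = 60.3043.
The Pigouvian tax equals MEC at q*: 8.8 + 1.0×60.3043 = 69.1043.

tax = $69.1 per unit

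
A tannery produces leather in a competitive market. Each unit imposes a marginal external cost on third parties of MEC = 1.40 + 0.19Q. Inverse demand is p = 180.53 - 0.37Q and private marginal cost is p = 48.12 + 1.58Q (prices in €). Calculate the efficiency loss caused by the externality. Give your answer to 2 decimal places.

DWL = €47.79

Market equilibrium (private): 48.12 + 1.58Q = 180.53 - 0.37Q → Q_m = 67.9026.
Social marginal cost = private MC + MEC = 49.52 + 1.77Q.
Set SMC = demand: 49.52 + 1.77Q = 180.53 - 0.37Q → Q* = 61.2196.
The loss is the area between SMC and demand from Q* to Q_m; with linear curves that's a triangle of height MEC(Q_m).
DWL = ½ × 6.6830 × 14.3015 = 47.7885.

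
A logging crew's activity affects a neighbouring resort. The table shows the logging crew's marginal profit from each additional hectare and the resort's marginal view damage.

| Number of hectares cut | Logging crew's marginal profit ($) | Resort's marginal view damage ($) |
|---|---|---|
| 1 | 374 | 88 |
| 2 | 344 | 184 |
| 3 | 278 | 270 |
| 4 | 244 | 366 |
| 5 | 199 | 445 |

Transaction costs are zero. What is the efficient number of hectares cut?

Bargaining reaches the level where marginal profit last exceeds marginal view damage.
That holds through level 3 (278 ≥ 270) but not at 4 (244 < 366).

3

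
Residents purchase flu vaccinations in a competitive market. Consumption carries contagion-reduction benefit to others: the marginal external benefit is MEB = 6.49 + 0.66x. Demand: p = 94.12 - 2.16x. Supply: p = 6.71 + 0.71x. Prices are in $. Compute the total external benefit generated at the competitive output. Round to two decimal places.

$503.77

Market equilibrium (private): 6.71 + 0.71x = 94.12 - 2.16x → x_m = 30.4564.
Total external benefit = ∫₀^{x_m} (6.49 + 0.66x) dx = 6.49×30.4564 + ½×0.66×30.4564² = 503.7675.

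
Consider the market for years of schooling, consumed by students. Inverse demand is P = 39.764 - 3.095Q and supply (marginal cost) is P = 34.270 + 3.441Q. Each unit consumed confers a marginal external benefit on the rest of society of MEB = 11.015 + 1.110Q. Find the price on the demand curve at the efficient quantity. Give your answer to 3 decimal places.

P = 30.347

Social marginal benefit = demand + MEB = 50.779 - 1.985Q.
Set SMB = MC: 50.779 - 1.985Q = 34.270 + 3.441Q → Q* = 3.0426.
Consumer price on the demand curve at Q*: 39.764 − 3.095×3.0426 = 30.3472.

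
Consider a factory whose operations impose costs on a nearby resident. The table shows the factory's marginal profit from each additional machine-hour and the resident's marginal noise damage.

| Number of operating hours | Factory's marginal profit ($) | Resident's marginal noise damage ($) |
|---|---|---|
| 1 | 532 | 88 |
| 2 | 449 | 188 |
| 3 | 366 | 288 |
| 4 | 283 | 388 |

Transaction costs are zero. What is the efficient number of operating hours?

3

Bargaining reaches the level where marginal profit last exceeds marginal noise damage.
That holds through level 3 (366 ≥ 288) but not at 4 (283 < 388).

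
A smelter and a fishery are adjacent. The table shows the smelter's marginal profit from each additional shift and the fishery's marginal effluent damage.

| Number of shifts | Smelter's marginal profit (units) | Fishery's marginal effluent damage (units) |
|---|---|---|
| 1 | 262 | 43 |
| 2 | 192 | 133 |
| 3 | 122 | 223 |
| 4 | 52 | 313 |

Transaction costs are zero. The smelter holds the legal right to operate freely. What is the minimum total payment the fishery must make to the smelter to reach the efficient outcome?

Left alone the smelter would choose level 4 (marginal profit stays positive).
Efficient level: k* = 2 (marginal profit ≥ marginal effluent damage through 2).
The fishery must at least cover the smelter's forgone profit from cutting 4→2: 122 + 52 = 174.

174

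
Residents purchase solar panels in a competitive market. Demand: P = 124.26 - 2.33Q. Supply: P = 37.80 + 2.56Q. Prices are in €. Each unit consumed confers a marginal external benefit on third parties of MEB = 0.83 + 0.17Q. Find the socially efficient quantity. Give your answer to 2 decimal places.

Q* = 18.49

Social marginal benefit = demand + MEB = 125.09 - 2.16Q.
Set SMB = MC: 125.09 - 2.16Q = 37.80 + 2.56Q → Q* = 18.4936.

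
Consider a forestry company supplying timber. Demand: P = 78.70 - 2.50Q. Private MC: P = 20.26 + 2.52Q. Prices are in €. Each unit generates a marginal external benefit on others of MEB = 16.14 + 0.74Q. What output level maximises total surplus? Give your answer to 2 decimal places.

Social marginal cost = private MC − MEB = 4.12 + 1.78Q.
Set SMC = demand: 4.12 + 1.78Q = 78.70 - 2.50Q → Q* = 17.4252.

Q* = 17.43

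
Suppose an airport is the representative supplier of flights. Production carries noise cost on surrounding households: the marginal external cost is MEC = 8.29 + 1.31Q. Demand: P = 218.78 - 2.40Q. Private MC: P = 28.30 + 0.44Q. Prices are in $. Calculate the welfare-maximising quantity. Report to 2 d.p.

Social marginal cost = private MC + MEC = 36.59 + 1.75Q.
Set SMC = demand: 36.59 + 1.75Q = 218.78 - 2.40Q → Q* = 43.9012.

Q* = 43.90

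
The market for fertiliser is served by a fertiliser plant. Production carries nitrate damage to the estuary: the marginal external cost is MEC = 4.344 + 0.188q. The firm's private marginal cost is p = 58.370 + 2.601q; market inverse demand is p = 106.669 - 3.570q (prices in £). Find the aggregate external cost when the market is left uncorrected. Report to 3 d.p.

£39.758

Market equilibrium (private): 58.370 + 2.601q = 106.669 - 3.570q → q_m = 7.8268.
Total external cost = ∫₀^{q_m} (4.344 + 0.188q) dq = 4.344×7.8268 + ½×0.188×7.8268² = 39.7579.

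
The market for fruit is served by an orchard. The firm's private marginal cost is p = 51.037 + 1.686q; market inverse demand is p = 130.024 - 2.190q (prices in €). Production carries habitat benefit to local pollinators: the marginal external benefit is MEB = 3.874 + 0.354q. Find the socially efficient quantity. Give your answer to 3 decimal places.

Social marginal cost = private MC − MEB = 47.163 + 1.332q.
Set SMC = demand: 47.163 + 1.332q = 130.024 - 2.190q → q* = 23.5267.

q* = 23.527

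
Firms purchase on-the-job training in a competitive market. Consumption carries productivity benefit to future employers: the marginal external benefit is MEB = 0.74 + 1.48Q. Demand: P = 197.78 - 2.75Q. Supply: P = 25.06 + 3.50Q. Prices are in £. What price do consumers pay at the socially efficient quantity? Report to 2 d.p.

P = £97.78

Social marginal benefit = demand + MEB = 198.52 - 1.27Q.
Set SMB = MC: 198.52 - 1.27Q = 25.06 + 3.50Q → Q* = 36.3648.
Consumer price on the demand curve at Q*: 197.78 − 2.75×36.3648 = 97.7768.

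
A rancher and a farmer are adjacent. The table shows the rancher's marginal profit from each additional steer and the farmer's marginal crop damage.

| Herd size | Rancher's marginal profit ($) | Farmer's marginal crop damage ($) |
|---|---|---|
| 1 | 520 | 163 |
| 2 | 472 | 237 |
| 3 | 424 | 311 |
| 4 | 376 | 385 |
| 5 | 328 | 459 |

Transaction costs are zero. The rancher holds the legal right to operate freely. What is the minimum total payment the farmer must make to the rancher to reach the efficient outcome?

$704

Left alone the rancher would choose level 5 (marginal profit stays positive).
Efficient level: k* = 3 (marginal profit ≥ marginal crop damage through 3).
The farmer must at least cover the rancher's forgone profit from cutting 5→3: 376 + 328 = 704.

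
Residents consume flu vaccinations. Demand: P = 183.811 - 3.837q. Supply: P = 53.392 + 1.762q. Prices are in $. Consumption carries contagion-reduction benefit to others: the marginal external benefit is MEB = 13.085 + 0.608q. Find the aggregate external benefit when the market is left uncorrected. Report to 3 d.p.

Market equilibrium (private): 53.392 + 1.762q = 183.811 - 3.837q → q_m = 23.2933.
Total external benefit = ∫₀^{q_m} (13.085 + 0.608q) dq = 13.085×23.2933 + ½×0.608×23.2933² = 469.7365.

$469.736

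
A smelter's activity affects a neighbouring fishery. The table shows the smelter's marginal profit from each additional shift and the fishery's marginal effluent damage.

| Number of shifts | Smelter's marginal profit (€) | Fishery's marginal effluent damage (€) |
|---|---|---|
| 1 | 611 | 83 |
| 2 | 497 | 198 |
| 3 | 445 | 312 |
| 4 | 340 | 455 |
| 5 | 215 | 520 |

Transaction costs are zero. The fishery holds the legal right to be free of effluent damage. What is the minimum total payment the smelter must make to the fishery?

€593

Efficient level: marginal profit ≥ marginal effluent damage through level 3, so k* = 3.
With the fishery holding the right, the smelter must at least compensate total damage at k*: 83 + 198 + 312 = 593.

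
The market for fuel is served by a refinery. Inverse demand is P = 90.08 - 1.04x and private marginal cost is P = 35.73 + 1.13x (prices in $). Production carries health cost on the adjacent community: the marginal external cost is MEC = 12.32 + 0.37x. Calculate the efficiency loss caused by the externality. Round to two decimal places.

DWL = $91.73

Market equilibrium (private): 35.73 + 1.13x = 90.08 - 1.04x → x_m = 25.0461.
Social marginal cost = private MC + MEC = 48.05 + 1.50x.
Set SMC = demand: 48.05 + 1.50x = 90.08 - 1.04x → x* = 16.5472.
The welfare-loss triangle has base |x_m − x*| and height MEC(x_m) (the vertical gap between SMC and demand is zero at x* and MEC at x_m).
DWL = ½ × 8.4989 × 21.5871 = 91.7333.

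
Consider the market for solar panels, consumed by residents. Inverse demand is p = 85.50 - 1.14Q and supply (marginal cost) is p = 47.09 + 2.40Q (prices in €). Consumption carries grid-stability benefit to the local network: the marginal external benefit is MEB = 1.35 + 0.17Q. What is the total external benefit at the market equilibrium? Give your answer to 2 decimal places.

Market equilibrium (private): 47.09 + 2.40Q = 85.50 - 1.14Q → Q_m = 10.8503.
Total external benefit = ∫₀^{Q_m} (1.35 + 0.17Q) dQ = 1.35×10.8503 + ½×0.17×10.8503² = 24.6549.

€24.65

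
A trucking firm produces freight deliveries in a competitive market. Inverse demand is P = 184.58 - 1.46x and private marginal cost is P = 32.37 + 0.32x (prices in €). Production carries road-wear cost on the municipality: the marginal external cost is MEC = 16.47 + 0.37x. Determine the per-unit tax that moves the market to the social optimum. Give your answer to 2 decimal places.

tax = €39.83 per unit

Social marginal cost = private MC + MEC = 48.84 + 0.69x.
Set SMC = demand: 48.84 + 0.69x = 184.58 - 1.46x → x* = 63.1349.
The Pigouvian tax equals MEC at x*: 16.47 + 0.37×63.1349 = 39.8299.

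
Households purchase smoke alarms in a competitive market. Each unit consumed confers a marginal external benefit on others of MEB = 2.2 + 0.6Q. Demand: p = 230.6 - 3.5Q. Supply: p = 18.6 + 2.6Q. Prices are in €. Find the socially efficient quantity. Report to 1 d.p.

Q* = 38.9

Social marginal benefit = demand + MEB = 232.8 - 2.9Q.
Set SMB = MC: 232.8 - 2.9Q = 18.6 + 2.6Q → Q* = 38.9455.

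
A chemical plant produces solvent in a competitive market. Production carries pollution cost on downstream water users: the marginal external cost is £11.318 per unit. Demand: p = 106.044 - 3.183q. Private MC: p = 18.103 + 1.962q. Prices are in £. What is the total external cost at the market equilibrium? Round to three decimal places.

Market equilibrium (private): 18.103 + 1.962q = 106.044 - 3.183q → q_m = 17.0925.
Total external cost = MEC × q_m = 11.318 × 17.0925 = 193.4529.

£193.453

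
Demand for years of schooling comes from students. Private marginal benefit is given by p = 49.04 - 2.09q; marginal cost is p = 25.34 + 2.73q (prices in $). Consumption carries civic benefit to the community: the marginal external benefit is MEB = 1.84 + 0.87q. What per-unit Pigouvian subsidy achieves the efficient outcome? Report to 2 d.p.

Social marginal benefit = demand + MEB = 50.88 - 1.22q.
Set SMB = MC: 50.88 - 1.22q = 25.34 + 2.73q → q* = 6.4658.
The Pigouvian subsidy equals MEB at q*: 1.84 + 0.87×6.4658 = 7.4652.

subsidy = $7.47 per unit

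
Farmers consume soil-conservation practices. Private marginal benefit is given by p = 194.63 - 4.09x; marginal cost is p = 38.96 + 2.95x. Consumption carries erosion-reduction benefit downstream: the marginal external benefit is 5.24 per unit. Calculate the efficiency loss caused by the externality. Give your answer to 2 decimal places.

Market equilibrium (private): 38.96 + 2.95x = 194.63 - 4.09x → x_m = 22.1122.
Social marginal benefit = demand + MEB = 199.87 - 4.09x.
Set SMB = MC: 199.87 - 4.09x = 38.96 + 2.95x → x* = 22.8565.
Between x* and x_m the wedge SMB − MC runs linearly from 0 to MEB(x_m), so the loss is a triangle.
DWL = ½ × 0.7443 × 5.2400 = 1.9501.

DWL = 1.95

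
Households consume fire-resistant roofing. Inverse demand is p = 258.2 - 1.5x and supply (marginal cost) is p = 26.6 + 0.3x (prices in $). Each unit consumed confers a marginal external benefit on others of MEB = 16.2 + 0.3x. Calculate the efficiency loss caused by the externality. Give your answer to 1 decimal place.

DWL = $1001.0

Market equilibrium (private): 26.6 + 0.3x = 258.2 - 1.5x → x_m = 128.6667.
Social marginal benefit = demand + MEB = 274.4 - 1.2x.
Set SMB = MC: 274.4 - 1.2x = 26.6 + 0.3x → x* = 165.2000.
The welfare-loss triangle has base |x_m − x*| and height MEB(x_m) (the vertical gap between SMB and MC is zero at x* and MEB at x_m).
DWL = ½ × 36.5333 × 54.8000 = 1001.0124.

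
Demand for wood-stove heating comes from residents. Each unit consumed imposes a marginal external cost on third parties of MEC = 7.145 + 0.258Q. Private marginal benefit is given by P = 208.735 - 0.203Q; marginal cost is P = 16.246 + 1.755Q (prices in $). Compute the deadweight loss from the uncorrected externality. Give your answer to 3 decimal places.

DWL = $238.451

Market equilibrium (private): 16.246 + 1.755Q = 208.735 - 0.203Q → Q_m = 98.3090.
Social marginal benefit = demand − MEC = 201.590 - 0.461Q.
Set SMB = MC: 201.590 - 0.461Q = 16.246 + 1.755Q → Q* = 83.6390.
The welfare-loss triangle has base |Q_m − Q*| and height MEC(Q_m) (the vertical gap between SMB and MC is zero at Q* and MEC at Q_m).
DWL = ½ × 14.6700 × 32.5087 = 238.4513.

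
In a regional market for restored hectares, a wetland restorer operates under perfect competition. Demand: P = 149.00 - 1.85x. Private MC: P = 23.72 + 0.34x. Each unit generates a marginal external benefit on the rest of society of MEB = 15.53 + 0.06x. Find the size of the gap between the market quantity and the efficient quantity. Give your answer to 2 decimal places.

8.90 units

Market equilibrium (private): 23.72 + 0.34x = 149.00 - 1.85x → x_m = 57.2055.
Social marginal cost = private MC − MEB = 8.19 + 0.28x.
Set SMC = demand: 8.19 + 0.28x = 149.00 - 1.85x → x* = 66.1080.
Gap = |57.2055 − 66.1080| = 8.9025.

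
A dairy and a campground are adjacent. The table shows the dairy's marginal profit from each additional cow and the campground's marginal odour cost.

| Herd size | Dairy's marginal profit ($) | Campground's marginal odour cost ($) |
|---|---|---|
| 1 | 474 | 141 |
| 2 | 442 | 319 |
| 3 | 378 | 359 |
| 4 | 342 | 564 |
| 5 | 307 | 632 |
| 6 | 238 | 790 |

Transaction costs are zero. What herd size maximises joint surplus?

Bargaining reaches the level where marginal profit last exceeds marginal odour cost.
That holds through level 3 (378 ≥ 359) but not at 4 (342 < 564).

3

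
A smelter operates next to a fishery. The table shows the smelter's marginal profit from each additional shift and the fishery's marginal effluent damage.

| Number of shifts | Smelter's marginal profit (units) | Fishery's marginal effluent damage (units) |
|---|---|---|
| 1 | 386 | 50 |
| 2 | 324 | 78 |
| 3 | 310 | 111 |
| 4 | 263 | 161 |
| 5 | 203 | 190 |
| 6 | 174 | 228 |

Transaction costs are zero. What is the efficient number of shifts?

5

Bargaining reaches the level where marginal profit last exceeds marginal effluent damage.
That holds through level 5 (203 ≥ 190) but not at 6 (174 < 228).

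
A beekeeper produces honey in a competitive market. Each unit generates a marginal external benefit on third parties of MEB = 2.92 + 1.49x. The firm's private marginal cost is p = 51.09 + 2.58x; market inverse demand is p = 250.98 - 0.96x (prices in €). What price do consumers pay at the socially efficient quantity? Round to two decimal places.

Social marginal cost = private MC − MEB = 48.17 + 1.09x.
Set SMC = demand: 48.17 + 1.09x = 250.98 - 0.96x → x* = 98.9317.
Consumer price on the demand curve at x*: 250.98 − 0.96×98.9317 = 156.0056.

P = €156.01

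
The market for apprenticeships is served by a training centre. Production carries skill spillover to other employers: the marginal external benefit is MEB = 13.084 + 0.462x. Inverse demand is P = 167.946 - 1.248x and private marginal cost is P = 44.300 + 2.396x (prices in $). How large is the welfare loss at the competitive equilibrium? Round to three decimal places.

Market equilibrium (private): 44.300 + 2.396x = 167.946 - 1.248x → x_m = 33.9314.
Social marginal cost = private MC − MEB = 31.216 + 1.934x.
Set SMC = demand: 31.216 + 1.934x = 167.946 - 1.248x → x* = 42.9698.
Height of the DWL triangle at x_m is demand(x_m) − SMC(x_m) = MEB(x_m) = 28.7603.
DWL = ½ × 9.0384 × 28.7603 = 129.9735.

DWL = $129.974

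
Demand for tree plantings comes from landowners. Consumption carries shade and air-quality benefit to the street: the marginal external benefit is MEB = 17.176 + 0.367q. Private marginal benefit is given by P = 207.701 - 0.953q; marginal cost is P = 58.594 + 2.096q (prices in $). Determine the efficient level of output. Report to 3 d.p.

Social marginal benefit = demand + MEB = 224.877 - 0.586q.
Set SMB = MC: 224.877 - 0.586q = 58.594 + 2.096q → q* = 61.9996.

q* = 62.000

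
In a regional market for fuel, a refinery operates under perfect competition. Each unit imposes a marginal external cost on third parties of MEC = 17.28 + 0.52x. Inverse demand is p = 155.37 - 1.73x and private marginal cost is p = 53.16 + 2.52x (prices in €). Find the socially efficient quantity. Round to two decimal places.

Social marginal cost = private MC + MEC = 70.44 + 3.04x.
Set SMC = demand: 70.44 + 3.04x = 155.37 - 1.73x → x* = 17.8050.

x* = 17.81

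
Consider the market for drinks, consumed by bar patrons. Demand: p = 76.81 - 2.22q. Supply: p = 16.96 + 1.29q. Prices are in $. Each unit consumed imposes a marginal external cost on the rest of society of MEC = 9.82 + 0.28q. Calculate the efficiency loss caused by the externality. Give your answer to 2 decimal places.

DWL = $28.10

Market equilibrium (private): 16.96 + 1.29q = 76.81 - 2.22q → q_m = 17.0513.
Social marginal benefit = demand − MEC = 66.99 - 2.50q.
Set SMB = MC: 66.99 - 2.50q = 16.96 + 1.29q → q* = 13.2005.
Between q* and q_m the wedge MC − SMB runs linearly from 0 to MEC(q_m), so the loss is a triangle.
DWL = ½ × 3.8508 × 14.5944 = 28.1001.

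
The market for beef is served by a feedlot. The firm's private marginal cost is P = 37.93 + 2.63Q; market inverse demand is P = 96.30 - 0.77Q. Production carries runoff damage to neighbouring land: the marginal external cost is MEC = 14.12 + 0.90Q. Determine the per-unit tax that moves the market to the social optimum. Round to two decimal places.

Social marginal cost = private MC + MEC = 52.05 + 3.53Q.
Set SMC = demand: 52.05 + 3.53Q = 96.30 - 0.77Q → Q* = 10.2907.
The Pigouvian tax equals MEC at Q*: 14.12 + 0.90×10.2907 = 23.3816.

tax = 23.38 per unit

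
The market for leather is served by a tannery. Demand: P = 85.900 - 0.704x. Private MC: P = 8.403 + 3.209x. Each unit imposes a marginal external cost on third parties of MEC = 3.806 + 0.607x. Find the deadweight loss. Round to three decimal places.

DWL = 27.712

Market equilibrium (private): 8.403 + 3.209x = 85.900 - 0.704x → x_m = 19.8050.
Social marginal cost = private MC + MEC = 12.209 + 3.816x.
Set SMC = demand: 12.209 + 3.816x = 85.900 - 0.704x → x* = 16.3033.
The welfare-loss triangle has base |x_m − x*| and height MEC(x_m) (the vertical gap between SMC and demand is zero at x* and MEC at x_m).
DWL = ½ × 3.5017 × 15.8276 = 27.7118.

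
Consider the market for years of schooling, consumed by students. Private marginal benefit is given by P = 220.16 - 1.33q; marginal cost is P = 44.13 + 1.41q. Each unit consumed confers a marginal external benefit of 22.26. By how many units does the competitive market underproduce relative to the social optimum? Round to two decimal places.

Market equilibrium (private): 44.13 + 1.41q = 220.16 - 1.33q → q_m = 64.2445.
Social marginal benefit = demand + MEB = 242.42 - 1.33q.
Set SMB = MC: 242.42 - 1.33q = 44.13 + 1.41q → q* = 72.3686.
Gap = |64.2445 − 72.3686| = 8.1241.

8.12 units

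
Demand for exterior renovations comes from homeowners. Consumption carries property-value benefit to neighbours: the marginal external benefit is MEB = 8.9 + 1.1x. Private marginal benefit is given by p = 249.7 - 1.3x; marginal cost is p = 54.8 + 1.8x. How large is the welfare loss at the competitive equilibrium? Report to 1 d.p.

DWL = 1523.3

Market equilibrium (private): 54.8 + 1.8x = 249.7 - 1.3x → x_m = 62.8710.
Social marginal benefit = demand + MEB = 258.6 - 0.2x.
Set SMB = MC: 258.6 - 0.2x = 54.8 + 1.8x → x* = 101.9000.
The welfare-loss triangle has base |x_m − x*| and height MEB(x_m) (the vertical gap between SMB and MC is zero at x* and MEB at x_m).
DWL = ½ × 39.0290 × 78.0581 = 1523.2648.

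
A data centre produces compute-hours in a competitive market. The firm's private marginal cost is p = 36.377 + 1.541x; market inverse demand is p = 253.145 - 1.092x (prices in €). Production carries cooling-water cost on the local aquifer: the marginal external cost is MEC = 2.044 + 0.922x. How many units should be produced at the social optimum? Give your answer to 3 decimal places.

Social marginal cost = private MC + MEC = 38.421 + 2.463x.
Set SMC = demand: 38.421 + 2.463x = 253.145 - 1.092x → x* = 60.4006.

x* = 60.401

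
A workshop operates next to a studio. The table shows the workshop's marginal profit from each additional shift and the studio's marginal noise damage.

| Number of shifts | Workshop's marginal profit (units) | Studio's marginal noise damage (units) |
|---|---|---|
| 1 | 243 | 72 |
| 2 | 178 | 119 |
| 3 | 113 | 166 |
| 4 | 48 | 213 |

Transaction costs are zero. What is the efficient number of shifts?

Bargaining reaches the level where marginal profit last exceeds marginal noise damage.
That holds through level 2 (178 ≥ 119) but not at 3 (113 < 166).

2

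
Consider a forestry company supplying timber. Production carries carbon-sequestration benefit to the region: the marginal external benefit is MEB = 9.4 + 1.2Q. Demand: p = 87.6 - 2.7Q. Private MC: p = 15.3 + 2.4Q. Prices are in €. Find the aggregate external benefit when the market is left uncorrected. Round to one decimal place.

Market equilibrium (private): 15.3 + 2.4Q = 87.6 - 2.7Q → Q_m = 14.1765.
Total external benefit = ∫₀^{Q_m} (9.4 + 1.2Q) dQ = 9.4×14.1765 + ½×1.2×14.1765² = 253.8430.

€253.8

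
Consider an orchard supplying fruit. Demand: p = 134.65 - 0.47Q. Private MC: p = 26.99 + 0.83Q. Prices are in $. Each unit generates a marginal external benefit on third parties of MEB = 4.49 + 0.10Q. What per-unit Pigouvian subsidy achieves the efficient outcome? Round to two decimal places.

subsidy = $13.84 per unit

Social marginal cost = private MC − MEB = 22.50 + 0.73Q.
Set SMC = demand: 22.50 + 0.73Q = 134.65 - 0.47Q → Q* = 93.4583.
The Pigouvian subsidy equals MEB at Q*: 4.49 + 0.10×93.4583 = 13.8358.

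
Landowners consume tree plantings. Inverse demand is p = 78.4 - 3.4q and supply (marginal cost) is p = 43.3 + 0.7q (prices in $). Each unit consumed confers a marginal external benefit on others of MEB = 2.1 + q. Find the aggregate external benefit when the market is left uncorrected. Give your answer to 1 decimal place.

$54.6

Market equilibrium (private): 43.3 + 0.7q = 78.4 - 3.4q → q_m = 8.5610.
Total external benefit = ∫₀^{q_m} (2.1 + 1.0q) dq = 2.1×8.5610 + ½×1.0×8.5610² = 54.6235.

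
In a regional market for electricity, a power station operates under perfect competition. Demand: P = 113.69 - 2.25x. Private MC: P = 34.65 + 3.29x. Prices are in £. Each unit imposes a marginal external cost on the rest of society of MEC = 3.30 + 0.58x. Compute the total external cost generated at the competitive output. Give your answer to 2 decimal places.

£106.11

Market equilibrium (private): 34.65 + 3.29x = 113.69 - 2.25x → x_m = 14.2671.
Total external cost = ∫₀^{x_m} (3.30 + 0.58x) dx = 3.30×14.2671 + ½×0.58×14.2671² = 106.1110.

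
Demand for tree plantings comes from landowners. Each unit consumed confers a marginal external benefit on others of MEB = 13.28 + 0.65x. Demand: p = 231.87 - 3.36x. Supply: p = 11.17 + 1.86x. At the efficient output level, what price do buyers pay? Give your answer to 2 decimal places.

Social marginal benefit = demand + MEB = 245.15 - 2.71x.
Set SMB = MC: 245.15 - 2.71x = 11.17 + 1.86x → x* = 51.1991.
Consumer price on the demand curve at x*: 231.87 − 3.36×51.1991 = 59.8410.

P = 59.84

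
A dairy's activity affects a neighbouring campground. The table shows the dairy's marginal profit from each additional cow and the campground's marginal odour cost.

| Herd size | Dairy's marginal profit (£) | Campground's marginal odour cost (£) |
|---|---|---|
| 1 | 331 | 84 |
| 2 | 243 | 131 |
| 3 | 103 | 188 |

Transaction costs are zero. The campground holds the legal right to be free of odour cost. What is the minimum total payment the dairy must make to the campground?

£215

Efficient level: marginal profit ≥ marginal odour cost through level 2, so k* = 2.
With the campground holding the right, the dairy must at least compensate total damage at k*: 84 + 131 = 215.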